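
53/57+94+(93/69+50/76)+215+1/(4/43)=1692163/5244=322.69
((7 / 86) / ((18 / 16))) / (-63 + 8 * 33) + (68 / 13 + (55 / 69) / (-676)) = 6325270385 / 1209432276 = 5.23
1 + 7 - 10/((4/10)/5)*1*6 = -742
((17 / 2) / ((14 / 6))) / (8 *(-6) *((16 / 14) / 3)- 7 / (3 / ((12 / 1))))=-17 / 216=-0.08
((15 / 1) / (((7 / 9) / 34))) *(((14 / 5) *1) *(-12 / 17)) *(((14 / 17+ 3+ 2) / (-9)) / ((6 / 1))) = 2376 / 17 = 139.76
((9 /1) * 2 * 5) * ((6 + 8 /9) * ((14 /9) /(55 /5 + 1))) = 2170 /27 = 80.37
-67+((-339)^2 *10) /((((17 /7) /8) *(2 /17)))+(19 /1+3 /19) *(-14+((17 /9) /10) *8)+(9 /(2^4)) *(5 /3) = 440189221577 /13680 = 32177574.68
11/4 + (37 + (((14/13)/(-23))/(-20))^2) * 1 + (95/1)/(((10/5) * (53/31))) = 15999427761/236912650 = 67.53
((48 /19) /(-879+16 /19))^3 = -110592 /4644924219125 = -0.00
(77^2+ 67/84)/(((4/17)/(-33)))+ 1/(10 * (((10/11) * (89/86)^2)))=-18445088031557/22178800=-831654.01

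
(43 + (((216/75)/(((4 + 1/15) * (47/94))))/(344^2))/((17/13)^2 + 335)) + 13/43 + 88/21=42674198086021/898540335840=47.49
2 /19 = 0.11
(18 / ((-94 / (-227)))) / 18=227 / 94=2.41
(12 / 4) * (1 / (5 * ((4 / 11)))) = 33 / 20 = 1.65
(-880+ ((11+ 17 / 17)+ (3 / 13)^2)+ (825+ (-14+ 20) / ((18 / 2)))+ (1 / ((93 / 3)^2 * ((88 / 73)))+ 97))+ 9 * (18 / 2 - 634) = -238831157965 / 42875976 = -5570.28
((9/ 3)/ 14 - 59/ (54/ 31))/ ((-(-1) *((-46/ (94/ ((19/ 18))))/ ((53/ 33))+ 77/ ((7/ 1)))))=-31690502/ 10054737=-3.15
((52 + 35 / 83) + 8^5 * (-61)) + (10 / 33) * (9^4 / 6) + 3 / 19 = -34667355993 / 17347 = -1998464.06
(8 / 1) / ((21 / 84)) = 32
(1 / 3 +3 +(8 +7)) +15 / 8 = 485 / 24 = 20.21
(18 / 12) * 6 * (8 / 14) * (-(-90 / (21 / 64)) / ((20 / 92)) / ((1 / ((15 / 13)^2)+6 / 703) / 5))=251460288000 / 5887693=42709.48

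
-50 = -50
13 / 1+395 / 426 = 5933 / 426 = 13.93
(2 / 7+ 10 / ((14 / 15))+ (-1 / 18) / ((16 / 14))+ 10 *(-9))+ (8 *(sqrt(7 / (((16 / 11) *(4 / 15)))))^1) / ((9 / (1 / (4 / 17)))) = -11383 / 144+ 17 *sqrt(1155) / 36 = -63.00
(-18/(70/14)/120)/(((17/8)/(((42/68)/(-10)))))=63/72250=0.00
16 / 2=8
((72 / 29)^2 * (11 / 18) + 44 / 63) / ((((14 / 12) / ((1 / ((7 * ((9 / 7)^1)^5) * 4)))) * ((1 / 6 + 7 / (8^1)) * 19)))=2440592 / 1241505225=0.00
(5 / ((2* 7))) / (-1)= -5 / 14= -0.36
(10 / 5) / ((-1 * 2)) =-1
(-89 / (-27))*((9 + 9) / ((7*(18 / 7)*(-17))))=-89 / 459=-0.19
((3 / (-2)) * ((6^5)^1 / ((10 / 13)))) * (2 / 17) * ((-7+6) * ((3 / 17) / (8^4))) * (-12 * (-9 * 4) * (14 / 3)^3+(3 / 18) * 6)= 249652611 / 73984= 3374.41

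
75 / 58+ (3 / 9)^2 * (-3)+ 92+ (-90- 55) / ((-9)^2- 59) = 82655 / 957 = 86.37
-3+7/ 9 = -20/ 9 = -2.22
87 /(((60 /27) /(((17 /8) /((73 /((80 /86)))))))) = 13311 /12556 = 1.06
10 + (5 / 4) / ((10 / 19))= 99 / 8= 12.38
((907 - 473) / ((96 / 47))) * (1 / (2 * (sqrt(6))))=10199 * sqrt(6) / 576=43.37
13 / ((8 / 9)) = 117 / 8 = 14.62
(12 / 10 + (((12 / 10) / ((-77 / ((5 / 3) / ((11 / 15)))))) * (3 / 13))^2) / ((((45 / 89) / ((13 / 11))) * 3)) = 21582299038 / 23082634575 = 0.94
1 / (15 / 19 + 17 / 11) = 209 / 488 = 0.43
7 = 7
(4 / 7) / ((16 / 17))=17 / 28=0.61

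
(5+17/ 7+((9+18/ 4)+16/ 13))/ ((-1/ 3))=-12099/ 182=-66.48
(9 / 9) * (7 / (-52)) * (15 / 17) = -105 / 884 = -0.12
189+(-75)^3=-421686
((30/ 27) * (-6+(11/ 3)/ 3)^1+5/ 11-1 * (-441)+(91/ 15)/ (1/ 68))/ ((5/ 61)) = 230632826/ 22275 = 10353.89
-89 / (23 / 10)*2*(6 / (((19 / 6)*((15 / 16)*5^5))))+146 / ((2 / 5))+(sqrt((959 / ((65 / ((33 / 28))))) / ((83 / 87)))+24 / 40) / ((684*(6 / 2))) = sqrt(235777685) / 7380360+17941866203 / 49162500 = 364.95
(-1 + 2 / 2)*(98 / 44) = 0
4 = 4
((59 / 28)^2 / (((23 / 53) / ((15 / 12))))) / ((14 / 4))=922465 / 252448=3.65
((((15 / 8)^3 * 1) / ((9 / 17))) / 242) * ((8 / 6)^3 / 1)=0.12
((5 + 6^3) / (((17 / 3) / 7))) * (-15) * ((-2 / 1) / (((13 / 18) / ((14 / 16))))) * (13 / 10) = 51597 / 4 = 12899.25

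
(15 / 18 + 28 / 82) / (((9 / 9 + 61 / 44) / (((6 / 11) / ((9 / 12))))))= 4624 / 12915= 0.36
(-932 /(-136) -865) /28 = -30.65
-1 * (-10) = 10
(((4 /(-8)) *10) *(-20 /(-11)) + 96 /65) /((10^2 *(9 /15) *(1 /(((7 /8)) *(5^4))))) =-238175 /3432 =-69.40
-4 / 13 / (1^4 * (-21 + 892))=-4 / 11323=-0.00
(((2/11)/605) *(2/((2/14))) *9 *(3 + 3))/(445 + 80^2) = 0.00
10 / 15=2 / 3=0.67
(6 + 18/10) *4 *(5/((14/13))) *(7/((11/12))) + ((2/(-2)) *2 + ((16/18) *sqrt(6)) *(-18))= 12146/11 - 16 *sqrt(6)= 1064.99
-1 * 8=-8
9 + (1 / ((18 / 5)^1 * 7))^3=9.00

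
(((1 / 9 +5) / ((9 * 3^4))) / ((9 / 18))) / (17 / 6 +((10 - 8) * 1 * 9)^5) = 184 / 24794948475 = 0.00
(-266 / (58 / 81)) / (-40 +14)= 10773 / 754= 14.29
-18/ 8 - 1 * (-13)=43/ 4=10.75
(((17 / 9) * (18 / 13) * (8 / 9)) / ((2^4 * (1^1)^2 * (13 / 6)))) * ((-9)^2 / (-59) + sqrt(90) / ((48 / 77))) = -918 / 9971 + 1309 * sqrt(10) / 4056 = 0.93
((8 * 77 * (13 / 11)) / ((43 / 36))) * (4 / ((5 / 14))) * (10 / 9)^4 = 326144000 / 31347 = 10404.31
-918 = -918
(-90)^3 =-729000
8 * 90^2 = 64800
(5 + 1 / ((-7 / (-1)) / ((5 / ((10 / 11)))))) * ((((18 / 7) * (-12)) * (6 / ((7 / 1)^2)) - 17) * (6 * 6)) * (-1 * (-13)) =-135085158 / 2401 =-56262.04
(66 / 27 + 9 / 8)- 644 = -46111 / 72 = -640.43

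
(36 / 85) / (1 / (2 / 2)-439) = -6 / 6205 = -0.00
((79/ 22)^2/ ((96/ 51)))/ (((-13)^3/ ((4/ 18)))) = -106097/ 153122112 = -0.00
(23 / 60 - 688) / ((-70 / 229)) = 9447853 / 4200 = 2249.49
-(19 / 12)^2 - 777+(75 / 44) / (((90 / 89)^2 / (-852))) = -3484303 / 1584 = -2199.69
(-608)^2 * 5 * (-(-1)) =1848320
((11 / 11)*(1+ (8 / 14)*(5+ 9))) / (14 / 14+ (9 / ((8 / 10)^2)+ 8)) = 16 / 41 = 0.39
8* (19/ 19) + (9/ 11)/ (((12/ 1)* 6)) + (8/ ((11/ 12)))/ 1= 1473/ 88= 16.74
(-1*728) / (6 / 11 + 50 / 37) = -383.80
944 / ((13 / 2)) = 1888 / 13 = 145.23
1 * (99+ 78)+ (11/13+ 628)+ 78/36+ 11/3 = 63311/78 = 811.68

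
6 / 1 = 6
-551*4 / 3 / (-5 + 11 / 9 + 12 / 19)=62814 / 269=233.51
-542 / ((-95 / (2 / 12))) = 271 / 285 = 0.95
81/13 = 6.23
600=600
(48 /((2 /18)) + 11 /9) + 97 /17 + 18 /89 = 5979638 /13617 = 439.13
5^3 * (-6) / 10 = -75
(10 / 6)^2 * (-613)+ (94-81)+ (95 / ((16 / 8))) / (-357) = -3619789 / 2142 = -1689.91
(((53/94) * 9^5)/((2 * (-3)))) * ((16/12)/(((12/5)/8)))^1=-1159110/47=-24661.91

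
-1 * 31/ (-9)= 31/ 9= 3.44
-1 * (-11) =11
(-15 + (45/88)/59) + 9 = -31107/5192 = -5.99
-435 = -435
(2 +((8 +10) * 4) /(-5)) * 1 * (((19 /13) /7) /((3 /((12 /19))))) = -248 /455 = -0.55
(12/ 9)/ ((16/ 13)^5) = 0.47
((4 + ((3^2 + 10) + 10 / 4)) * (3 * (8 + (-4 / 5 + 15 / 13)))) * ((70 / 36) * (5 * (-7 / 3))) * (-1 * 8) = 1507730 / 13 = 115979.23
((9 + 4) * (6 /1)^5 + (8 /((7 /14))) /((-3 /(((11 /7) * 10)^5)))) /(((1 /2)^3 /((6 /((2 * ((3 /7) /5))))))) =-10103385678080 /7203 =-1402663567.69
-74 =-74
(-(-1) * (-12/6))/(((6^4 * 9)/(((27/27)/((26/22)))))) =-11/75816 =-0.00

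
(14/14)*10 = 10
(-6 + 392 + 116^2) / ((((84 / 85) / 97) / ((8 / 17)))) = 4475580 / 7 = 639368.57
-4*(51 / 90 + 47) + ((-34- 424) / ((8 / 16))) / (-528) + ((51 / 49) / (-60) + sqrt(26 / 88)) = -101628 / 539 + sqrt(143) / 22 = -188.01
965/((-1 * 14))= -965/14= -68.93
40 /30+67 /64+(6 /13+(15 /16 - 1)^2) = 28411 /9984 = 2.85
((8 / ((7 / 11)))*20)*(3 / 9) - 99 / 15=8107 / 105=77.21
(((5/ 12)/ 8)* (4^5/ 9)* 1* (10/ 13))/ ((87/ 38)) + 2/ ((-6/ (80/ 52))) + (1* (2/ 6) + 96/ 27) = 163895/ 30537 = 5.37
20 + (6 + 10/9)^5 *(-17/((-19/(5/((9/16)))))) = 1460490828220/10097379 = 144640.59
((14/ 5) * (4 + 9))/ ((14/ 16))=208/ 5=41.60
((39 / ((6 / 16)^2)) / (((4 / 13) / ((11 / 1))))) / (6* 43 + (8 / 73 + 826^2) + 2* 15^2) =135707 / 9348345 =0.01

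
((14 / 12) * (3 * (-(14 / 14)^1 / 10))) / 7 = -1 / 20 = -0.05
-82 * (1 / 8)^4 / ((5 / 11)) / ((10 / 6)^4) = -36531 / 6400000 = -0.01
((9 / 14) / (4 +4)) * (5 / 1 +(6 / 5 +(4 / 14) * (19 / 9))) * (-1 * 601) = -1287943 / 3920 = -328.56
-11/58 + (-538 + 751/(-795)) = -24859483/46110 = -539.13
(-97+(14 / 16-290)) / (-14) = 3089 / 112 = 27.58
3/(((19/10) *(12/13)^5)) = 1856465/787968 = 2.36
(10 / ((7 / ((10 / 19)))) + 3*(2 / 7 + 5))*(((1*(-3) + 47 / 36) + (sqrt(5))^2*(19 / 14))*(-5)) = -14170735 / 33516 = -422.81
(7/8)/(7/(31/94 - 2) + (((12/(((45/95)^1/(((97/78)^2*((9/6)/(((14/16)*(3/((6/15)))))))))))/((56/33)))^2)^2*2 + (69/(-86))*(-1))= 911270563620988387145135625/1611748143849591697487844061636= 0.00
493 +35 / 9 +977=13265 / 9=1473.89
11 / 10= 1.10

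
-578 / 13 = -44.46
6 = 6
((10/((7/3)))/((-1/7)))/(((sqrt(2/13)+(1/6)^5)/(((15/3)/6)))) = -63.72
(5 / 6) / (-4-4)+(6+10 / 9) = 1009 / 144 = 7.01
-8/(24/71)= -71/3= -23.67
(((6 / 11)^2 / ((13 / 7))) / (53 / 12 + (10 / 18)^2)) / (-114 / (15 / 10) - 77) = -9072 / 40940471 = -0.00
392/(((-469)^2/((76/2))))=304/4489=0.07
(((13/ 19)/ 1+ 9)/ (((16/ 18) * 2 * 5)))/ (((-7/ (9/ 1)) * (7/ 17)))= -31671/ 9310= -3.40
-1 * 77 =-77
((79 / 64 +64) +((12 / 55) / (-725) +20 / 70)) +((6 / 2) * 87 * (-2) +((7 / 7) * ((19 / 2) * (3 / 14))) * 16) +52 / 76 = -143649191519 / 339416000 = -423.22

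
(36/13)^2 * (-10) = -12960/169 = -76.69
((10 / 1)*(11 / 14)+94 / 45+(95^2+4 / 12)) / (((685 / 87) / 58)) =4787162066 / 71925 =66557.69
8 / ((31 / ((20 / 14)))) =80 / 217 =0.37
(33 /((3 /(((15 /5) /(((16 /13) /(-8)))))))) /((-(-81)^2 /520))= 37180 /2187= 17.00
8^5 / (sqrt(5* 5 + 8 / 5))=32768* sqrt(665) / 133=6353.44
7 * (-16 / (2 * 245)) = -8 / 35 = -0.23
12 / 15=4 / 5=0.80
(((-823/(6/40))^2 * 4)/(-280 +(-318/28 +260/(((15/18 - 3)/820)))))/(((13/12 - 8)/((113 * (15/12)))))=8572275824000/344038071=24916.65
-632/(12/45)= -2370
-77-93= -170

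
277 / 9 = 30.78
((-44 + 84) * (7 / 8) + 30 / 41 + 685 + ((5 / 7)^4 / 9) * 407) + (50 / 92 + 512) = 50741356063 / 40754574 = 1245.05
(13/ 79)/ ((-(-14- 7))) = 0.01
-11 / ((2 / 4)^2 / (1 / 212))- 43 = -2290 / 53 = -43.21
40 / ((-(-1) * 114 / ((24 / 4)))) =40 / 19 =2.11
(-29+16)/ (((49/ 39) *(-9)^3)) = 169/ 11907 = 0.01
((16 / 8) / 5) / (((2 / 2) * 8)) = 0.05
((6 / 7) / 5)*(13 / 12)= 13 / 70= 0.19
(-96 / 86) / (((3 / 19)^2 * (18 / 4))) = -11552 / 1161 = -9.95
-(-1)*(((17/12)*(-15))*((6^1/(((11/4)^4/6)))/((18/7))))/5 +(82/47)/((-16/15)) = -14731447/5505016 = -2.68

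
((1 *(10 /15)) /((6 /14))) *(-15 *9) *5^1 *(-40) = 42000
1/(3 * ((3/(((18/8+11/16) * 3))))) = 47/48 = 0.98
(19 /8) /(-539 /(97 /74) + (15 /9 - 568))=-5529 /2275688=-0.00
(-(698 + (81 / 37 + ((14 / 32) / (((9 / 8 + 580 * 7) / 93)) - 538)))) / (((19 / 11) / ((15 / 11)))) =-128.05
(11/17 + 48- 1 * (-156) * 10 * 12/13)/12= 25307/204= 124.05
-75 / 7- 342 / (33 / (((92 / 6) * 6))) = -74241 / 77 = -964.17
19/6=3.17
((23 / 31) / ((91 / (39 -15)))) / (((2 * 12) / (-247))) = -437 / 217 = -2.01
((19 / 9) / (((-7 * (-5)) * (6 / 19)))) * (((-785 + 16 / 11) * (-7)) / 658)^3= 110.63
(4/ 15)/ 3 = 4/ 45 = 0.09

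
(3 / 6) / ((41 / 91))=91 / 82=1.11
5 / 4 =1.25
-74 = -74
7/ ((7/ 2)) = 2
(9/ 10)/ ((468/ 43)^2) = 1849/ 243360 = 0.01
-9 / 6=-3 / 2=-1.50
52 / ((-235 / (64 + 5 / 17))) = -56836 / 3995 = -14.23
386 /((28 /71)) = 13703 /14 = 978.79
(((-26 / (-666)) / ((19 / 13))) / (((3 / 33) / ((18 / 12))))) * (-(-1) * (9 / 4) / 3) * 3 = 5577 / 5624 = 0.99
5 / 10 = 1 / 2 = 0.50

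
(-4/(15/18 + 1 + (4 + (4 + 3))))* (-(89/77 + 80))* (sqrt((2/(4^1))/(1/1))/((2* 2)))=18747* sqrt(2)/5929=4.47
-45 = -45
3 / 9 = 1 / 3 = 0.33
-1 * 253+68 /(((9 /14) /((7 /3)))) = -167 /27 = -6.19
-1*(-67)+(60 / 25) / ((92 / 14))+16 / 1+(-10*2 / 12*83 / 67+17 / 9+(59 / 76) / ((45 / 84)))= 111515948 / 1317555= 84.64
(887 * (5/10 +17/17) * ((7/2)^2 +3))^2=26348107041/64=411689172.52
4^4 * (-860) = -220160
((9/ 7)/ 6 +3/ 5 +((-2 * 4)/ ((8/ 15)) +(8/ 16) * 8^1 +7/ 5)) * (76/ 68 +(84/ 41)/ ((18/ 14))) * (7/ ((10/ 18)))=-51021/ 170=-300.12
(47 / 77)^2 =2209 / 5929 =0.37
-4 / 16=-1 / 4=-0.25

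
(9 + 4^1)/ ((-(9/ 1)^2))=-0.16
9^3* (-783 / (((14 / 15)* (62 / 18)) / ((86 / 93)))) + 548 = -1100825149 / 6727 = -163642.80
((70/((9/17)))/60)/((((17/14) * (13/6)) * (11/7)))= 686/1287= 0.53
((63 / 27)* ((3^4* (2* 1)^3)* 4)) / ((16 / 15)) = 5670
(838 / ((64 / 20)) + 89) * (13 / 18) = 36491 / 144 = 253.41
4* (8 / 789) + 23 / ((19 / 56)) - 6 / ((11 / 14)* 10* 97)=5424211778 / 79976985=67.82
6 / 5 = 1.20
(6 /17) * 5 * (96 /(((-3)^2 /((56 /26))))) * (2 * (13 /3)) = 17920 /51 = 351.37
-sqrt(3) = -1.73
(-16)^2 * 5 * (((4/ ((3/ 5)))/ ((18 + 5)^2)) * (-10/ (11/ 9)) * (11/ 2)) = -384000/ 529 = -725.90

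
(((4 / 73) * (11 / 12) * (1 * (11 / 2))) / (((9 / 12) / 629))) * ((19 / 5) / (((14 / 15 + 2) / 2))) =600.28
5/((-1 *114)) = -5/114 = -0.04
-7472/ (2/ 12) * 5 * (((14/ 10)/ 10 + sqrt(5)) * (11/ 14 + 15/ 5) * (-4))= 2376096/ 5 + 23760960 * sqrt(5)/ 7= 8065379.45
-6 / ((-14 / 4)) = 12 / 7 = 1.71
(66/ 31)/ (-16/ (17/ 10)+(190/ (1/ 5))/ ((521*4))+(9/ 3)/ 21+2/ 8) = -16367736/ 65831693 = -0.25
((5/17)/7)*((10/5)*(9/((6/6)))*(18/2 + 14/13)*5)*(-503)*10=-191673.24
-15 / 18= -5 / 6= -0.83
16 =16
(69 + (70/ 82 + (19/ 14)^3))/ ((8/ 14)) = 8140035/ 64288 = 126.62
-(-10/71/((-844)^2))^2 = -25/639479302533184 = -0.00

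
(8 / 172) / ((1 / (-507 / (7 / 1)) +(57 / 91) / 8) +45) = 56784 / 55017253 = 0.00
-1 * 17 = -17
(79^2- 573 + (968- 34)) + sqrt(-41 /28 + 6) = 6604.13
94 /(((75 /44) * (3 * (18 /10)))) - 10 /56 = 113783 /11340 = 10.03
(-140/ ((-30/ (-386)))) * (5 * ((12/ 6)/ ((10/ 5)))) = -27020/ 3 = -9006.67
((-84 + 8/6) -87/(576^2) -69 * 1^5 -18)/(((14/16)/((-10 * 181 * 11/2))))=1930324.89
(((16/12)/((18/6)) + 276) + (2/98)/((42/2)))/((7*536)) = 853387/11582424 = 0.07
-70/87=-0.80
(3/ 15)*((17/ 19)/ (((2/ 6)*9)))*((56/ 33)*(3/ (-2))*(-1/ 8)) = 0.02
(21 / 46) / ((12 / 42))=147 / 92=1.60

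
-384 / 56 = -48 / 7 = -6.86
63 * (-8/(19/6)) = -3024/19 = -159.16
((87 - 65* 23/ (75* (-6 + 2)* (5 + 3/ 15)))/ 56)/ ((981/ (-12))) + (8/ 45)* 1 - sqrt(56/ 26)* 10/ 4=87109/ 549360 - 5* sqrt(91)/ 13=-3.51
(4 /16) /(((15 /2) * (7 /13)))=13 /210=0.06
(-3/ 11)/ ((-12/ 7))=7/ 44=0.16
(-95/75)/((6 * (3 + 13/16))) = -152/2745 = -0.06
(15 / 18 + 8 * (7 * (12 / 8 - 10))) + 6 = -2815 / 6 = -469.17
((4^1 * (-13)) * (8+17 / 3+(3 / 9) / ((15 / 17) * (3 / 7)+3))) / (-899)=431626 / 542097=0.80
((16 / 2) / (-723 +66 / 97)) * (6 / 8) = -194 / 23355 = -0.01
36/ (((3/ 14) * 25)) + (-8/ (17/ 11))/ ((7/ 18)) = -19608/ 2975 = -6.59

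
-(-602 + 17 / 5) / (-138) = -2993 / 690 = -4.34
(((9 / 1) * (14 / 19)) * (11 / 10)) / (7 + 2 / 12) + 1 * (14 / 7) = 3.02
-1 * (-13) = 13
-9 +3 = -6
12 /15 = 4 /5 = 0.80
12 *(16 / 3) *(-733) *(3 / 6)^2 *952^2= -10629133312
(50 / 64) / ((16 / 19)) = 475 / 512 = 0.93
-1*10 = -10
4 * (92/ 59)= 368/ 59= 6.24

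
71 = 71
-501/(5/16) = -1603.20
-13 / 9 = -1.44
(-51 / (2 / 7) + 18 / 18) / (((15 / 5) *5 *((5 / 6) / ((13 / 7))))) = -923 / 35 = -26.37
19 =19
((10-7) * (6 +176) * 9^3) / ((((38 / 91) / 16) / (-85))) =-24630343920 / 19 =-1296333890.53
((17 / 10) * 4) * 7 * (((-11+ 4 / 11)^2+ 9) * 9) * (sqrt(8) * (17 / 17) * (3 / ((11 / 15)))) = 569780568 * sqrt(2) / 1331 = 605403.01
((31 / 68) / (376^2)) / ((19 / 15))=465 / 182657792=0.00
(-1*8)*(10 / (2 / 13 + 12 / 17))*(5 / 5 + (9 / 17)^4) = -9368528 / 93347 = -100.36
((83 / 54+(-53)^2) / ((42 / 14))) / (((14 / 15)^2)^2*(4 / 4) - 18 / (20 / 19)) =-94855625 / 1654543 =-57.33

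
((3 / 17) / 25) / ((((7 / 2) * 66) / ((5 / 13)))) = 1 / 85085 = 0.00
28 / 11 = 2.55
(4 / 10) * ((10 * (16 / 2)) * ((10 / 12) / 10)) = 2.67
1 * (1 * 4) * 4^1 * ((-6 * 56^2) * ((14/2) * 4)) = -8429568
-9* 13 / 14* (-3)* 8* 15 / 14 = 10530 / 49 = 214.90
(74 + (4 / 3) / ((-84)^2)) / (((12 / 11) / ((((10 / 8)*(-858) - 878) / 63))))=-16804333799 / 8001504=-2100.15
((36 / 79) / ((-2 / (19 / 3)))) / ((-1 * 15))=38 / 395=0.10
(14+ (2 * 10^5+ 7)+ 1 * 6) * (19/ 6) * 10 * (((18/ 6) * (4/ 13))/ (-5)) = -15202052/ 13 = -1169388.62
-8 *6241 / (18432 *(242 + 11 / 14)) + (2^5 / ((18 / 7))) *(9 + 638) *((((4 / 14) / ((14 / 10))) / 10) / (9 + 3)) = 375016303 / 27409536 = 13.68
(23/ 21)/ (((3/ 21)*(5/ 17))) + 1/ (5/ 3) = 80/ 3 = 26.67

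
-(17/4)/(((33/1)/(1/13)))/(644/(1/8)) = -17/8840832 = -0.00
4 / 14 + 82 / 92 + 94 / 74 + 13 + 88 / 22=231695 / 11914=19.45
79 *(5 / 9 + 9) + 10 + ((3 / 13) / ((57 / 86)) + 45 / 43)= 73248281 / 95589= 766.28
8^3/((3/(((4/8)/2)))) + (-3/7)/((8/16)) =878/21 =41.81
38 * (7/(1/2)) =532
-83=-83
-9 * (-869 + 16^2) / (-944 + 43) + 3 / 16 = -85569 / 14416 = -5.94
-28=-28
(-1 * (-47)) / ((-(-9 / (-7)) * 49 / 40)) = -1880 / 63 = -29.84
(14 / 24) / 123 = 7 / 1476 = 0.00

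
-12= -12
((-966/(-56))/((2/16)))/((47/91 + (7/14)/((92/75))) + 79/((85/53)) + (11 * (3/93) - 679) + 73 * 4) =-2029540240/4948287439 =-0.41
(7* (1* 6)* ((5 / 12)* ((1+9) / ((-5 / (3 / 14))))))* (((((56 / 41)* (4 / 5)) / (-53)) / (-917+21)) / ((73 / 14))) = -0.00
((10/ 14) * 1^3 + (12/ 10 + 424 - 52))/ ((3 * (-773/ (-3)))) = 13087/ 27055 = 0.48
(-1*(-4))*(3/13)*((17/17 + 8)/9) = 12/13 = 0.92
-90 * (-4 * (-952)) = -342720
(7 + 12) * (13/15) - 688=-10073/15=-671.53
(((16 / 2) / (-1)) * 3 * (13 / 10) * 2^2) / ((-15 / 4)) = 832 / 25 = 33.28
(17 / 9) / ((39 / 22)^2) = 8228 / 13689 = 0.60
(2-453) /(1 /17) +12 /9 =-22997 /3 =-7665.67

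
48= 48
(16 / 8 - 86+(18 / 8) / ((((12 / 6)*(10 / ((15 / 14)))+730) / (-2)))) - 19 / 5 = -1972123 / 22460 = -87.81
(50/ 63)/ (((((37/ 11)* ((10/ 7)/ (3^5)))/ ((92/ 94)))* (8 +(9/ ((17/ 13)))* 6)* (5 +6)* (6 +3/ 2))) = 7038/ 728641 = 0.01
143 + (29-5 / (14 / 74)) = 1019 / 7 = 145.57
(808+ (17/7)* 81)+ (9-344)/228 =1601179/1596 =1003.24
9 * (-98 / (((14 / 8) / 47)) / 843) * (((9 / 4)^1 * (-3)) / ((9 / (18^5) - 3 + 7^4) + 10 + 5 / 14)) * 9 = 704971366848 / 994592699519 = 0.71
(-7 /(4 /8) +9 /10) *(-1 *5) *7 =917 /2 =458.50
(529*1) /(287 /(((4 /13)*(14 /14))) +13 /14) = 14812 /26143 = 0.57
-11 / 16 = -0.69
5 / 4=1.25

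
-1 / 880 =-0.00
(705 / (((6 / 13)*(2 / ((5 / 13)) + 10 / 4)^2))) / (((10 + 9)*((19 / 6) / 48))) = 43992000 / 2140369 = 20.55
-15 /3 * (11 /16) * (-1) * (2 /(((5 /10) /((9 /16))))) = 495 /64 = 7.73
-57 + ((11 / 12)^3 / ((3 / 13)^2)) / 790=-700081621 / 12286080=-56.98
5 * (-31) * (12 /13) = -1860 /13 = -143.08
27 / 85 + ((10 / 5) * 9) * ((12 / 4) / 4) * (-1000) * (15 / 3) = -5737473 / 85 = -67499.68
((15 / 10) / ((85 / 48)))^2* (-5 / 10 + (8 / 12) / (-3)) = -3744 / 7225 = -0.52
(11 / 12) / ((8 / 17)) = 187 / 96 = 1.95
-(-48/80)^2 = -9/25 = -0.36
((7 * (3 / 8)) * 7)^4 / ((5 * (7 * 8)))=66706983 / 163840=407.15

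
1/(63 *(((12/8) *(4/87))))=29/126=0.23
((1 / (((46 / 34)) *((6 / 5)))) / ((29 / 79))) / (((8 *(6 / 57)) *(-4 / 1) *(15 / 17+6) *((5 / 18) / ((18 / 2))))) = -1301367 / 554944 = -2.35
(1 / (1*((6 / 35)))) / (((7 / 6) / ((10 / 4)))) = 25 / 2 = 12.50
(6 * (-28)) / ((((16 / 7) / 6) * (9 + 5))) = -63 / 2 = -31.50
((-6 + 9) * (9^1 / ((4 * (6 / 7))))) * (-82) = -2583 / 4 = -645.75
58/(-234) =-29/117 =-0.25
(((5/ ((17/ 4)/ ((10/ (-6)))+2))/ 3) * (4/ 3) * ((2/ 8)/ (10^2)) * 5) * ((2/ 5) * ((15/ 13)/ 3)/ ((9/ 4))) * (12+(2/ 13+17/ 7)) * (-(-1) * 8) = -424640/ 1054053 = -0.40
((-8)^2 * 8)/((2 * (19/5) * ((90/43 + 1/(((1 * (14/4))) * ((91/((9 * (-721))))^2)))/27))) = 1.25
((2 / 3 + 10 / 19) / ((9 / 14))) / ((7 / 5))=680 / 513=1.33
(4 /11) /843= 4 /9273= 0.00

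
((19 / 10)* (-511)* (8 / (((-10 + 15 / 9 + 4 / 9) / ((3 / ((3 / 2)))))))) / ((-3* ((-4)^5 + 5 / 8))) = 0.64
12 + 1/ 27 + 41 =1432/ 27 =53.04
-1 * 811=-811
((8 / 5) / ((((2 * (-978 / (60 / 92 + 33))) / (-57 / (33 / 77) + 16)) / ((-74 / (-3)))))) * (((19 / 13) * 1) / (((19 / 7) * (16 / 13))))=1303029 / 37490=34.76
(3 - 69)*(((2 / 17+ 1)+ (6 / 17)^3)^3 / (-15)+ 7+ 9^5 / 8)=-1156491155559320141 / 2371757529940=-487609.35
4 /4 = 1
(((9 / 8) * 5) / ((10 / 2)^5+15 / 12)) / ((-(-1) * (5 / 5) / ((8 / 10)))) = 18 / 12505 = 0.00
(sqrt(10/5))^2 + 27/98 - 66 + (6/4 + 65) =136/49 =2.78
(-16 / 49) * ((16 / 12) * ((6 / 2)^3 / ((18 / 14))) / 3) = -64 / 21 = -3.05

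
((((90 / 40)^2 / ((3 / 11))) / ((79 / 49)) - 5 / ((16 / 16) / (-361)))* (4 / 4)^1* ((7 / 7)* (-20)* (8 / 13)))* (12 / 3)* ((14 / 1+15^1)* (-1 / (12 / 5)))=256100450 / 237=1080592.62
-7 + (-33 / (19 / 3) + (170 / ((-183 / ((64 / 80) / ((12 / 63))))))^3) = -308803760 / 4312639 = -71.60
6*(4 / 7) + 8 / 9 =4.32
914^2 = 835396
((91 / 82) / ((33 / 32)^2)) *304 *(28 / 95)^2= 584450048 / 21208275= 27.56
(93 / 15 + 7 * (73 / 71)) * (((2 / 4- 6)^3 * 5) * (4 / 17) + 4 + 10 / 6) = -46102286 / 18105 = -2546.38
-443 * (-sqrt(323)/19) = 443 * sqrt(323)/19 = 419.04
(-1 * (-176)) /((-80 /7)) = -77 /5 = -15.40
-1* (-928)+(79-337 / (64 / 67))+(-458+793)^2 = 112879.20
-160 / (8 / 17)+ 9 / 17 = -5771 / 17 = -339.47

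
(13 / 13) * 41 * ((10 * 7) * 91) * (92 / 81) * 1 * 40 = 961105600 / 81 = 11865501.23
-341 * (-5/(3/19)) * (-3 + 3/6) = -161975/6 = -26995.83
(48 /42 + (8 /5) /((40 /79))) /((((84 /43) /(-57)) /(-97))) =59674497 /4900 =12178.47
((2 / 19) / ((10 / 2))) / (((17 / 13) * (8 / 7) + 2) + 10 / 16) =1456 / 284905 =0.01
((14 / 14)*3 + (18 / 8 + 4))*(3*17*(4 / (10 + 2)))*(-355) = -223295 / 4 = -55823.75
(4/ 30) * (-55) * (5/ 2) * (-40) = 2200/ 3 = 733.33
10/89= 0.11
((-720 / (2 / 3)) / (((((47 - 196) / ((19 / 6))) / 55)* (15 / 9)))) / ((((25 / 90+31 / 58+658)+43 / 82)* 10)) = 241542972 / 2102557327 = 0.11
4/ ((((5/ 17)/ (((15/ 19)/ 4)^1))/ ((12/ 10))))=306/ 95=3.22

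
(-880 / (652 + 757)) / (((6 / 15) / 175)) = -385000 / 1409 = -273.24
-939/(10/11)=-10329/10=-1032.90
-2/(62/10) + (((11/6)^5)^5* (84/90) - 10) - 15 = 23511144513831991471960313267/6610041966958655569920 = 3556882.79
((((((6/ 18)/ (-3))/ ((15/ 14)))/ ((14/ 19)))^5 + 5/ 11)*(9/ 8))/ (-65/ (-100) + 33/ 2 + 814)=112087217393/ 182204214699375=0.00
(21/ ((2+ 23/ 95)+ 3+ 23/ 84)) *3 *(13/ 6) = 1089270/ 44017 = 24.75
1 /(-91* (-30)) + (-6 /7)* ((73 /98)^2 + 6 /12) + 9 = 26534168 /3277365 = 8.10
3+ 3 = 6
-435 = -435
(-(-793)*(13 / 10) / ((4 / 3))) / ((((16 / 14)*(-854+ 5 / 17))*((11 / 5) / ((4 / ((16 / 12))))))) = -11040939 / 10217152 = -1.08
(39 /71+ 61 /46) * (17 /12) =104125 /39192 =2.66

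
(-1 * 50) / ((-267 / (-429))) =-7150 / 89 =-80.34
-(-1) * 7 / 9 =7 / 9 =0.78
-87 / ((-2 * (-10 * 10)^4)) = 87 / 200000000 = 0.00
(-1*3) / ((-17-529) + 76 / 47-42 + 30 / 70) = 987 / 192779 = 0.01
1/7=0.14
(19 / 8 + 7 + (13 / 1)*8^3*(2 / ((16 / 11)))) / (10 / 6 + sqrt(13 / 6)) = 1099365 / 44-219873*sqrt(78) / 88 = 2918.91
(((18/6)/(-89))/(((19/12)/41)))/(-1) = 1476/1691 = 0.87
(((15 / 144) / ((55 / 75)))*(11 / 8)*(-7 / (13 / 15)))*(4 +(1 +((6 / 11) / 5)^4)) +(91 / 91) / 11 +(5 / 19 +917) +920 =4234206783461 / 2314449280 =1829.47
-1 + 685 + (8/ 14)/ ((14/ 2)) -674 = 494/ 49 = 10.08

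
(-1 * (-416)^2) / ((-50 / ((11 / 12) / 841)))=237952 / 63075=3.77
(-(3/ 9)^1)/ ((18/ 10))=-5/ 27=-0.19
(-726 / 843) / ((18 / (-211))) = 10.10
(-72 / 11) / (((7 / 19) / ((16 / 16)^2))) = -17.77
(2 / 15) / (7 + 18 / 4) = 4 / 345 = 0.01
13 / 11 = 1.18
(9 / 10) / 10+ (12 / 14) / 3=263 / 700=0.38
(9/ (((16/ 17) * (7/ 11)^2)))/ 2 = 18513/ 1568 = 11.81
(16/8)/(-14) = -1/7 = -0.14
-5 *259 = -1295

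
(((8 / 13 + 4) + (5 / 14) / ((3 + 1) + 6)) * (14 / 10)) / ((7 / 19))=17.67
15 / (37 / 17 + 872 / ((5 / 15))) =255 / 44509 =0.01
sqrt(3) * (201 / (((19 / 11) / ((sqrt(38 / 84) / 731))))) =2211 * sqrt(266) / 194446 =0.19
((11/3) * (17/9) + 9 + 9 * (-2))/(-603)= 56/16281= 0.00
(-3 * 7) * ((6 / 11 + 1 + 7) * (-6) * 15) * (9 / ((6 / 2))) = 532980 / 11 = 48452.73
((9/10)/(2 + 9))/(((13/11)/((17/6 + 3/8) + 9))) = 0.85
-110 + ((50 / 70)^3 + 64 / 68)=-633797 / 5831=-108.69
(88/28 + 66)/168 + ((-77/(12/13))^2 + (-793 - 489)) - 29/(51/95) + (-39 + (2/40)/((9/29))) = 3348995873/599760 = 5583.89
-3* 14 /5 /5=-42 /25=-1.68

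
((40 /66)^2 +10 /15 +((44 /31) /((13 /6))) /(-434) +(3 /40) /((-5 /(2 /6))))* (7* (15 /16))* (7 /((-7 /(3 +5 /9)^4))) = -160317288128512 /148769329995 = -1077.62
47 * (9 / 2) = 423 / 2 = 211.50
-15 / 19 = -0.79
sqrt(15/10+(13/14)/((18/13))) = sqrt(3829)/42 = 1.47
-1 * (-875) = 875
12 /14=6 /7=0.86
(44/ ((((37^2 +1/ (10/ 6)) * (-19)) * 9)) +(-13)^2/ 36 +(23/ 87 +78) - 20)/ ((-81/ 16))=-534506633/ 42979653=-12.44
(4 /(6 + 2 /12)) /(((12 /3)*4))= 3 /74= 0.04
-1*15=-15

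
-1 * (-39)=39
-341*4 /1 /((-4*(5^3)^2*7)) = 341 /109375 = 0.00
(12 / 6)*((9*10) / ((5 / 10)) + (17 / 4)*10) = 445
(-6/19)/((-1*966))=1/3059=0.00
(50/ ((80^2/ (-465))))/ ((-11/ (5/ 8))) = 2325/ 11264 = 0.21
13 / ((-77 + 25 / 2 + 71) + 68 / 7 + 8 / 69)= 12558 / 15775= 0.80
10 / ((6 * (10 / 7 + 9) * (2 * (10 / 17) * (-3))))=-119 / 2628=-0.05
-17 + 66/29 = -427/29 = -14.72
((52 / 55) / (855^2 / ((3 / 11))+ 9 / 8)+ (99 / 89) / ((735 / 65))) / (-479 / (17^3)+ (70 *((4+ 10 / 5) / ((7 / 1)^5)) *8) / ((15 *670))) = -36926720671336069 / 36590480246649087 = -1.01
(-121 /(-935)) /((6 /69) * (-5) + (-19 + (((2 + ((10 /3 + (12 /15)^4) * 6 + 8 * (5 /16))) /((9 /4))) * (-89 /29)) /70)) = -26263125 /4050742048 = -0.01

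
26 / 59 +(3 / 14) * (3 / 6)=905 / 1652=0.55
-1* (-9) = 9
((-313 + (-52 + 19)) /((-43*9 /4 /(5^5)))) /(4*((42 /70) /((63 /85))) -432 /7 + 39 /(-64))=-1937600000 /10244019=-189.14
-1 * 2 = -2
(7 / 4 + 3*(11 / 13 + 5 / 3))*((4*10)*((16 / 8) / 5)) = 1932 / 13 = 148.62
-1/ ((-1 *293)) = 1/ 293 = 0.00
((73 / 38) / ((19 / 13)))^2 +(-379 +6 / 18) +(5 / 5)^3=-587912969 / 1563852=-375.94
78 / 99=0.79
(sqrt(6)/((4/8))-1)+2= 1+2*sqrt(6)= 5.90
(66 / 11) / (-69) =-2 / 23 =-0.09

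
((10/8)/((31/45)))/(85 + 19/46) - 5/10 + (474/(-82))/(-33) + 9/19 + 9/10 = 11168529799/10436956310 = 1.07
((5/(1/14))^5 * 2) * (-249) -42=-836988600042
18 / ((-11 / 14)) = -252 / 11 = -22.91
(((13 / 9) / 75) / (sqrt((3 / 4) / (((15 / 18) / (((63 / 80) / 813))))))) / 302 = 26 * sqrt(11382) / 1284255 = 0.00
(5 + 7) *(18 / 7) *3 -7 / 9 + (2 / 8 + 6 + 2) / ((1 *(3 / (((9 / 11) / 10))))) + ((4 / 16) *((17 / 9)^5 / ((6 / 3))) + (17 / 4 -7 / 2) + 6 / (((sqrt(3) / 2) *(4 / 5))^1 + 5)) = 245772350449 / 2533792590 -60 *sqrt(3) / 613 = 96.83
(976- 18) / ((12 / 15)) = 2395 / 2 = 1197.50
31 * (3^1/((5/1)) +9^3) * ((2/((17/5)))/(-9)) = -75392/51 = -1478.27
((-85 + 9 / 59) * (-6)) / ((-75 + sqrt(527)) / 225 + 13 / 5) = 202743000 / 900871 - 6758100 * sqrt(527) / 15314807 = 214.92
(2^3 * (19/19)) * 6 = 48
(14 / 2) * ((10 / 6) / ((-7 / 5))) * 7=-58.33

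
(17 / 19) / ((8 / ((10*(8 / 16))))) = 85 / 152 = 0.56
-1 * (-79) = 79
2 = 2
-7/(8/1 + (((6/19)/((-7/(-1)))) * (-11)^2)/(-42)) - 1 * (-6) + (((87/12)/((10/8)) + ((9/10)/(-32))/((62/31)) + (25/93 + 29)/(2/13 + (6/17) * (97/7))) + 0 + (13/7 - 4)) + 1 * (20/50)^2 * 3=447750688108177/29779296086400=15.04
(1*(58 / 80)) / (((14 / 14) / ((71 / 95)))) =2059 / 3800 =0.54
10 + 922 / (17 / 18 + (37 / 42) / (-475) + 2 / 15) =27912820 / 32197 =866.94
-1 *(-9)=9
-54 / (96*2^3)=-9 / 128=-0.07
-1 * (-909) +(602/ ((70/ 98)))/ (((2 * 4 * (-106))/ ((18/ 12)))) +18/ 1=3924159/ 4240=925.51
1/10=0.10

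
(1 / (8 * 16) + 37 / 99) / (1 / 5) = 24175 / 12672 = 1.91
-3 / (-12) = 1 / 4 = 0.25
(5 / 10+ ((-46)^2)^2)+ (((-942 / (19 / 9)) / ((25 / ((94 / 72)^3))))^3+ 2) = 305164076473563057706069 / 69122916864000000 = 4414803.23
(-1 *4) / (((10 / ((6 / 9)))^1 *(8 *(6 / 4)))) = -1 / 45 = -0.02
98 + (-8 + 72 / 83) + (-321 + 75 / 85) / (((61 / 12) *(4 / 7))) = -1664352 / 86071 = -19.34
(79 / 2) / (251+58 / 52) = 0.16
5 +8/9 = 53/9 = 5.89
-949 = -949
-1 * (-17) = 17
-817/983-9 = -9664/983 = -9.83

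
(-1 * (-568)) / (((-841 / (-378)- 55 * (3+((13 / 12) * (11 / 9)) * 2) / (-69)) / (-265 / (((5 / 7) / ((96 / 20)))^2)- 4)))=-11084058359136 / 10965875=-1010777.38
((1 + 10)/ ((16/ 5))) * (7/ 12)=385/ 192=2.01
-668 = -668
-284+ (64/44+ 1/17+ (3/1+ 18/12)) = -103967/374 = -277.99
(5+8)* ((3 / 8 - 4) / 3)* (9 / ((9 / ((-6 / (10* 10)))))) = 0.94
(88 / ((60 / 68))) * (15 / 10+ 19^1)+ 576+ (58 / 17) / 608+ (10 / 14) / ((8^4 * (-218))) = 79359492367199 / 30283653120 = 2620.54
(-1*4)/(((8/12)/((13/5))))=-78/5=-15.60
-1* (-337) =337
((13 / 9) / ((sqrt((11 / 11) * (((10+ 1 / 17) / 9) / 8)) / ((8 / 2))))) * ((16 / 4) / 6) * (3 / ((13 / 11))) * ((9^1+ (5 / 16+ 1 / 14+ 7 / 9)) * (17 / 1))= 1915441 * sqrt(646) / 10773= 4519.06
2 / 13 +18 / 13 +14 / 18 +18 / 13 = 433 / 117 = 3.70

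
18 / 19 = 0.95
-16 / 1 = -16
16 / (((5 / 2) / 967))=30944 / 5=6188.80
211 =211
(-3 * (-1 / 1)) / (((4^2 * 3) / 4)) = 0.25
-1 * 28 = -28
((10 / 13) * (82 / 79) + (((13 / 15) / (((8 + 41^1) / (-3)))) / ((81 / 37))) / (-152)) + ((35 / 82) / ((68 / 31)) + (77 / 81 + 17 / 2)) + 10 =1839282136856 / 89967711015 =20.44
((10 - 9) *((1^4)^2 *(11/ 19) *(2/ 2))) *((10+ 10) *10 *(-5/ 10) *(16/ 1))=-17600/ 19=-926.32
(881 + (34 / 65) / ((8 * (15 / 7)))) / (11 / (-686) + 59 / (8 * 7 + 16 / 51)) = 846202143206 / 990883725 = 853.99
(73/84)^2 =5329/7056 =0.76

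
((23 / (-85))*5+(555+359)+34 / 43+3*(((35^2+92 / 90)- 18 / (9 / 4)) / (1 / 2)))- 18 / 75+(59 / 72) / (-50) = 21635211767 / 2631600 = 8221.31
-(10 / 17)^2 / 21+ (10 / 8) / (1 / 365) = 11075525 / 24276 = 456.23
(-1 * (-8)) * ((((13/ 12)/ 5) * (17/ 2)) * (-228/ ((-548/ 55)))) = 46189/ 137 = 337.15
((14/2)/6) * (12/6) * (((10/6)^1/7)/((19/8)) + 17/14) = 1049/342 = 3.07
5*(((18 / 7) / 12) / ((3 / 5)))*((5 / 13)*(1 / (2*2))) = 125 / 728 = 0.17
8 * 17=136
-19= -19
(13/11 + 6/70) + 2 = 1258/385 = 3.27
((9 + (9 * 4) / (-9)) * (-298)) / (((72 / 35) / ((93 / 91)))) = -115475 / 156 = -740.22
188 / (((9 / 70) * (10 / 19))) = 25004 / 9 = 2778.22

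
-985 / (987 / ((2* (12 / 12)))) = -1970 / 987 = -2.00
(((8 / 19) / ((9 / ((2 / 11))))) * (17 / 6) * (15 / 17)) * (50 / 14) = 1000 / 13167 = 0.08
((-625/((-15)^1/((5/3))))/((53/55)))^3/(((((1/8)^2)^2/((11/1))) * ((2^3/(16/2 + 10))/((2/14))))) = 457531250000000000/84413259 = 5420134886.63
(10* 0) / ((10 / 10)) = 0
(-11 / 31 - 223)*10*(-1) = 69240 / 31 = 2233.55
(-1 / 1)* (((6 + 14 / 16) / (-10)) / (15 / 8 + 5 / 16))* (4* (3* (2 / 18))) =44 / 105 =0.42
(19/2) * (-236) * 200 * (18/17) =-8071200/17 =-474776.47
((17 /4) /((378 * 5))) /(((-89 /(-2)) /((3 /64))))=17 /7176960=0.00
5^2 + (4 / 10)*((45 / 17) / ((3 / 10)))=485 / 17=28.53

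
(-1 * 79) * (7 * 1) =-553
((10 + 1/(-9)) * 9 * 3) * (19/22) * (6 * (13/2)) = 197847/22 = 8993.05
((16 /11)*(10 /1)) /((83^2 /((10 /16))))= 100 /75779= 0.00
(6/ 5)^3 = 216/ 125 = 1.73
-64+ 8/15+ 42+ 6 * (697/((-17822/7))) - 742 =-14609761/19095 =-765.11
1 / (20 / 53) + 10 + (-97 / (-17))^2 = 261297 / 5780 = 45.21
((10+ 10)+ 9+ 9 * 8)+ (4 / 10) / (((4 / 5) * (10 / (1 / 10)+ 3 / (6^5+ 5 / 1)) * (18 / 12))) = 235772990 / 2334309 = 101.00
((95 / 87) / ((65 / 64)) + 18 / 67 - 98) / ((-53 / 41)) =300296956 / 4016181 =74.77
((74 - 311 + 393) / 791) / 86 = 78 / 34013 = 0.00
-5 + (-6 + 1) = -10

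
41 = 41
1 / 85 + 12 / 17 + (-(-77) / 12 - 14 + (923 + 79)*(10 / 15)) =674357 / 1020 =661.13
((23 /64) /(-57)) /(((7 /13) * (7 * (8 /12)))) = -299 /119168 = -0.00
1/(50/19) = 19/50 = 0.38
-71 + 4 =-67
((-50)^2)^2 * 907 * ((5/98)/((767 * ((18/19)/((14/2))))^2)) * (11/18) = 7034564453125/428862681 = 16402.84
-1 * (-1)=1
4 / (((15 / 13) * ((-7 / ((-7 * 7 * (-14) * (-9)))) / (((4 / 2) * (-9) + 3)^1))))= -45864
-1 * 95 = -95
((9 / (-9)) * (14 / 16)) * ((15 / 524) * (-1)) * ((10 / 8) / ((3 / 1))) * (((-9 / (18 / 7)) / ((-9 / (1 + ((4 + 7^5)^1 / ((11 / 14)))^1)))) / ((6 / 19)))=1826040125 / 6640128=275.00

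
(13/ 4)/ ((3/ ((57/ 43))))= 247/ 172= 1.44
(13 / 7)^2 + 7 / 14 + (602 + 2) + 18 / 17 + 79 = 1146221 / 1666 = 688.01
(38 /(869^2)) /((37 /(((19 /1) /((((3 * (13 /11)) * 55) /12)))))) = 0.00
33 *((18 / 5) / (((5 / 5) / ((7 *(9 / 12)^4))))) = 168399 / 640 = 263.12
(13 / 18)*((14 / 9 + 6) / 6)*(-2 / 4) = -221 / 486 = -0.45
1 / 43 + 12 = 12.02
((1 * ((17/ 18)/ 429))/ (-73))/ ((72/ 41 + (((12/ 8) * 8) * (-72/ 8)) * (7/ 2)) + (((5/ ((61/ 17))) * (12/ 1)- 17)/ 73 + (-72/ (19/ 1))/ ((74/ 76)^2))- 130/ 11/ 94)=2735671331/ 34504402364592264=0.00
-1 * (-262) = 262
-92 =-92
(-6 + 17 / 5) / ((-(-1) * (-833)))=13 / 4165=0.00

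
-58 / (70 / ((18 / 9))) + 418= 14572 / 35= 416.34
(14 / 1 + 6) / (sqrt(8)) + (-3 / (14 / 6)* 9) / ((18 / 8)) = -36 / 7 + 5* sqrt(2) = 1.93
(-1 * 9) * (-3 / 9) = 3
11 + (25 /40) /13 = 1149 /104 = 11.05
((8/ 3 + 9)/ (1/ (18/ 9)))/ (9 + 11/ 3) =35/ 19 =1.84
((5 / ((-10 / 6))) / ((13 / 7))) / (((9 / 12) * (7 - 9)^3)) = 7 / 26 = 0.27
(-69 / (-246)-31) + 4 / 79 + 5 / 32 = -3162573 / 103648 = -30.51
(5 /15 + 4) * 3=13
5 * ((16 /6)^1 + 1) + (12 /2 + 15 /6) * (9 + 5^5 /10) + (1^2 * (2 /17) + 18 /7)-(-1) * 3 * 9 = 3970943 /1428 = 2780.77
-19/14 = -1.36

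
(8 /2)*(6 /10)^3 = 108 /125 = 0.86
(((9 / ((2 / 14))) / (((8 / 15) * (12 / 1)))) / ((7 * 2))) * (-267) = -12015 / 64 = -187.73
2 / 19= 0.11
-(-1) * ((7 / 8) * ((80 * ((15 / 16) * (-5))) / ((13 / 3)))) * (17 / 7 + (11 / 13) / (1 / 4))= -595125 / 1352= -440.18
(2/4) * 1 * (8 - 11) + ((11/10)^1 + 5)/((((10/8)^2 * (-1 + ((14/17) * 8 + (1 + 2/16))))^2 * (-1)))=-8103542911/5209806250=-1.56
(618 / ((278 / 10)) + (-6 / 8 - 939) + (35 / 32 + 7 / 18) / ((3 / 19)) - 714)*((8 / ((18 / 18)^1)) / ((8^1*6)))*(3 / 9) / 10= -9.01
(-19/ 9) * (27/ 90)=-19/ 30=-0.63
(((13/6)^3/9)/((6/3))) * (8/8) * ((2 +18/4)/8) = 28561/62208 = 0.46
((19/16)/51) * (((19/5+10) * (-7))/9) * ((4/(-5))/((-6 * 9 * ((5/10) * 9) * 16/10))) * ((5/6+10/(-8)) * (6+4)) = 15295/7138368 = 0.00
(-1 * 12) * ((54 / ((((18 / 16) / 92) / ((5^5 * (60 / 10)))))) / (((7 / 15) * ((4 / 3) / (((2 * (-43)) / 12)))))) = 80109000000 / 7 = 11444142857.14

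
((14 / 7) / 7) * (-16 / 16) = -2 / 7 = -0.29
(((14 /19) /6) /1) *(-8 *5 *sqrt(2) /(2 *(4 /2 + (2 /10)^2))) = -3500 *sqrt(2) /2907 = -1.70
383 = 383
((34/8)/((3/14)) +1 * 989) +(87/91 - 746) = 144029/546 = 263.79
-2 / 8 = -1 / 4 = -0.25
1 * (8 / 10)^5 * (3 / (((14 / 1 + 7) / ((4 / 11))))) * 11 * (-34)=-139264 / 21875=-6.37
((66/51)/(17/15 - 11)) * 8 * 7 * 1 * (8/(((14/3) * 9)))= -880/629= -1.40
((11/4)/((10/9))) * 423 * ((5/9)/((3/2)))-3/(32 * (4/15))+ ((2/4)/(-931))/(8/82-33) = 62277258077/160757632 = 387.40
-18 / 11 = -1.64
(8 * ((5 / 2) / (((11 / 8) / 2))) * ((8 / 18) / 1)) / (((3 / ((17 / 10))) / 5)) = 10880 / 297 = 36.63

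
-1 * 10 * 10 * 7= -700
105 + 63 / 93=3276 / 31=105.68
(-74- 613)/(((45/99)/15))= -22671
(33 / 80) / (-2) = -33 / 160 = -0.21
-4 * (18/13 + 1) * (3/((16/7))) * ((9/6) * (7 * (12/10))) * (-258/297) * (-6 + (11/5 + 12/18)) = -3069899/7150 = -429.36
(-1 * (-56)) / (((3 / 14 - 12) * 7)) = -112 / 165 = -0.68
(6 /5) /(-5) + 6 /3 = 44 /25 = 1.76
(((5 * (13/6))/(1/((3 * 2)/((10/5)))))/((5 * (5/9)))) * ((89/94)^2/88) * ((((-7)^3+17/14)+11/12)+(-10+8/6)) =-9070170759/217719040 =-41.66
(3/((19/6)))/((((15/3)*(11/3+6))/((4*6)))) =0.47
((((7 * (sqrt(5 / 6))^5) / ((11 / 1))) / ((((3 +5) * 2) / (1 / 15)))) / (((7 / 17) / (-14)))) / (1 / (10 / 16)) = -2975 * sqrt(30) / 456192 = -0.04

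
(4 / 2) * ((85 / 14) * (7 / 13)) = 85 / 13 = 6.54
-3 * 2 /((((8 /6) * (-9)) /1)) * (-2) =-1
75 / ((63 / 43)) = 1075 / 21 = 51.19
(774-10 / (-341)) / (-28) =-65986 / 2387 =-27.64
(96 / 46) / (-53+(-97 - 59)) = -48 / 4807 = -0.01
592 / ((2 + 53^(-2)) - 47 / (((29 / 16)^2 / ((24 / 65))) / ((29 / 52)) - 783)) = 1959233499824 / 6822997605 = 287.15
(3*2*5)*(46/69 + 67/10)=221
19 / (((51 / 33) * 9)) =209 / 153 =1.37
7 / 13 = 0.54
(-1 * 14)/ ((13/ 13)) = -14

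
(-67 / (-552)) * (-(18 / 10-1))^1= -67 / 690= -0.10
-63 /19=-3.32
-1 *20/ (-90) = 2/ 9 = 0.22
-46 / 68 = -23 / 34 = -0.68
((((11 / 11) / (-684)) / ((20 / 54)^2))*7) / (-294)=27 / 106400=0.00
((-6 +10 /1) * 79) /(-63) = -316 /63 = -5.02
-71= -71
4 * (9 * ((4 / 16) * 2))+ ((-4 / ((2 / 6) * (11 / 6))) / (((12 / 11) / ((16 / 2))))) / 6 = 10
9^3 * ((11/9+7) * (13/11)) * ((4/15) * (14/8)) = 181818/55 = 3305.78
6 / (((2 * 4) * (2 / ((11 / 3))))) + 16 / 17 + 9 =1539 / 136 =11.32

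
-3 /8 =-0.38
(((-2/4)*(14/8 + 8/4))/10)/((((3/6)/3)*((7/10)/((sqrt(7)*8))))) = -90*sqrt(7)/7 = -34.02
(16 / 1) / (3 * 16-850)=-8 / 401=-0.02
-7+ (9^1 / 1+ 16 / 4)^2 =162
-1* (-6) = 6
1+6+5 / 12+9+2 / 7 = 1403 / 84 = 16.70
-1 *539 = -539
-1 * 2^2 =-4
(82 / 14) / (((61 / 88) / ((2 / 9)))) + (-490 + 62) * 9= -14796020 / 3843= -3850.12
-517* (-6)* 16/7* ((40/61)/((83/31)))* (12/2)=369262080/35441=10419.06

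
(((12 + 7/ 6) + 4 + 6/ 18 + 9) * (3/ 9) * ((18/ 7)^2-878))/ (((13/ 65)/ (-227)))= 1284249095/ 147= 8736388.40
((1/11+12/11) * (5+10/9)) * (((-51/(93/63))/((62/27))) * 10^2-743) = -140391745/8649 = -16232.14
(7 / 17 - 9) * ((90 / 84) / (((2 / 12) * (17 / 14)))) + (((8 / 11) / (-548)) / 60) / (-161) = -45.47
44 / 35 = 1.26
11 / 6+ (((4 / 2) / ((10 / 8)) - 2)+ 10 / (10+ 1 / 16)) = 11723 / 4830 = 2.43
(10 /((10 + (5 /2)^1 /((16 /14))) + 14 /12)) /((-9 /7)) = -1120 /1923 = -0.58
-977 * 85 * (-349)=28982705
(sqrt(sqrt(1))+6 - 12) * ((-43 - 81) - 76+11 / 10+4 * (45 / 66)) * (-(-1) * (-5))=-107895 / 22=-4904.32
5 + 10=15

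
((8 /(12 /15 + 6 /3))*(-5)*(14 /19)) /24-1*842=-48019 /57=-842.44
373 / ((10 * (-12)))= -373 / 120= -3.11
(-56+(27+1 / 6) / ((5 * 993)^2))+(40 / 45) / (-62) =-256832891147 / 4585127850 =-56.01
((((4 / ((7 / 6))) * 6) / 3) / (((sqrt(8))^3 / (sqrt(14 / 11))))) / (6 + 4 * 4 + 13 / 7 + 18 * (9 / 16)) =24 * sqrt(77) / 20933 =0.01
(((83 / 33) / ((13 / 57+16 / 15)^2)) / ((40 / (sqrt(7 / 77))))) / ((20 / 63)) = 209741 *sqrt(11) / 19526496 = 0.04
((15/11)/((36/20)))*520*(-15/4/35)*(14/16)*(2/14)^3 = -1625/15092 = -0.11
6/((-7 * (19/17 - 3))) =51/112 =0.46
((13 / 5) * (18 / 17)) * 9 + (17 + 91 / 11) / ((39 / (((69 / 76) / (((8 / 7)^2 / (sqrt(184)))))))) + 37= 156653 * sqrt(46) / 173888 + 5251 / 85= 67.89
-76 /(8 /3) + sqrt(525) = -57 /2 + 5 * sqrt(21) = -5.59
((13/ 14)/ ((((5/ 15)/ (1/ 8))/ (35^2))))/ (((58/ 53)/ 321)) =116113725/ 928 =125122.55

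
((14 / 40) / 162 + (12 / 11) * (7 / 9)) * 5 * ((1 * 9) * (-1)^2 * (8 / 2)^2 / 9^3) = 60634 / 72171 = 0.84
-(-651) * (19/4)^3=4465209/64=69768.89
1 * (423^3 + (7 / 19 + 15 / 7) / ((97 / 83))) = 976437588989 / 12901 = 75686969.15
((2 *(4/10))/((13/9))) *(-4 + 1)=-108/65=-1.66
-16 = -16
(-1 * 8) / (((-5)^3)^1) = 8 / 125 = 0.06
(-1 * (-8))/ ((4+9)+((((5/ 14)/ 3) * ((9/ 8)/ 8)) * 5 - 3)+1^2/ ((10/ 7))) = 35840/ 48311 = 0.74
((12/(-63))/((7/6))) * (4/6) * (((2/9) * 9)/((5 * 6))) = -16/2205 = -0.01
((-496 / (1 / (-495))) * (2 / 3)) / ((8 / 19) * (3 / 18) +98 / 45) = 2257200 / 31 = 72812.90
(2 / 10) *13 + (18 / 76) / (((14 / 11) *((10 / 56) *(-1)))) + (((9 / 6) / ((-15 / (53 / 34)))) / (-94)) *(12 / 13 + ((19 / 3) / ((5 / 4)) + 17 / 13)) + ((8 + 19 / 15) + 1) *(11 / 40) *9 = 3194749919 / 118411800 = 26.98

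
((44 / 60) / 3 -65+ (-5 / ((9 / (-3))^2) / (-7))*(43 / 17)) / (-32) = 345691 / 171360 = 2.02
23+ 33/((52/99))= 4463/52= 85.83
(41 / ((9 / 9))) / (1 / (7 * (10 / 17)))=2870 / 17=168.82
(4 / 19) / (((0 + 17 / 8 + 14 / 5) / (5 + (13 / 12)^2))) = 8890 / 33687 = 0.26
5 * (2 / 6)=1.67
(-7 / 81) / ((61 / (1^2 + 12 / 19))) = -217 / 93879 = -0.00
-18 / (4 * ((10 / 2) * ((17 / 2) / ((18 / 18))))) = -0.11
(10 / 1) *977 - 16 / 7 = 68374 / 7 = 9767.71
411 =411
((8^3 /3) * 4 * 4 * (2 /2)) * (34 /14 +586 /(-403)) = 2660.97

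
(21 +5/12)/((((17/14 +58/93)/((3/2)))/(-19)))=-3178833/9572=-332.10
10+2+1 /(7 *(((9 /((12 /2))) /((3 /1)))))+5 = 121 /7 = 17.29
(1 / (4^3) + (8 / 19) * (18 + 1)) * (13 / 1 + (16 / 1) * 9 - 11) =37449 / 32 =1170.28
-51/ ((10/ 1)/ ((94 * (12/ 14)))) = -14382/ 35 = -410.91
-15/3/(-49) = 5/49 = 0.10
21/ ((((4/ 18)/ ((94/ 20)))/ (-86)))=-38196.90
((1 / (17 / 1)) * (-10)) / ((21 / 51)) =-10 / 7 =-1.43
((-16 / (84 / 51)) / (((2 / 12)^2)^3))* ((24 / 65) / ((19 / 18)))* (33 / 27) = -1675137024 / 8645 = -193769.46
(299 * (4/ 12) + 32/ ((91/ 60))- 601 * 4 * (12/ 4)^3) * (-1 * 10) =176869150/ 273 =647872.34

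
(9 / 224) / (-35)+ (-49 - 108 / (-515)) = -39400063 / 807520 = -48.79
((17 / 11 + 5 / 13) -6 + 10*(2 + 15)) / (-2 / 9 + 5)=34.73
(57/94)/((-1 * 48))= -19/1504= -0.01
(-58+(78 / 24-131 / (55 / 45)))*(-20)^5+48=5700000528 / 11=518181866.18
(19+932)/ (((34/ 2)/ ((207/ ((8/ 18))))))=1771713/ 68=26054.60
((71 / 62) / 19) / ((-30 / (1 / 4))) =-0.00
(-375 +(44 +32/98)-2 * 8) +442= 95.33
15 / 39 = 5 / 13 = 0.38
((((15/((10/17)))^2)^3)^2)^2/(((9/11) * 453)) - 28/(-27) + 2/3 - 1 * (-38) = 1054573639883248772659563832809806589611563/68400709632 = 15417583319777227960610110000000.00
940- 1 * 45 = 895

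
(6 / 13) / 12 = 1 / 26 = 0.04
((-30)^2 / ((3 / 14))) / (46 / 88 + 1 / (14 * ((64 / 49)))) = 1971200 / 271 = 7273.80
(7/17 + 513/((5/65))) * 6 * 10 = 6802800/17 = 400164.71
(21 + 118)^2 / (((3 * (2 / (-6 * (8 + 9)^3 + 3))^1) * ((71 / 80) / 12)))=-91117836000 / 71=-1283349802.82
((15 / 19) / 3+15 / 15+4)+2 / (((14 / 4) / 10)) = 1460 / 133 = 10.98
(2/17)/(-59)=-2/1003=-0.00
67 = 67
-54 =-54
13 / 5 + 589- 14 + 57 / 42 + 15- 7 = 41087 / 70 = 586.96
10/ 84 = 0.12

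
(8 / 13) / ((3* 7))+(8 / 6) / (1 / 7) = 852 / 91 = 9.36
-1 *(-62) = 62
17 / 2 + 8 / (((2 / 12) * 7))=215 / 14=15.36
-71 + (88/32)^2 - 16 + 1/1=-1255/16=-78.44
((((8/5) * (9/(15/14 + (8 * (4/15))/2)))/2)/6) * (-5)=-1260/449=-2.81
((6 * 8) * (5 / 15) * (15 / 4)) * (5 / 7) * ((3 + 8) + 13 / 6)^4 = 973752025 / 756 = 1288031.78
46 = 46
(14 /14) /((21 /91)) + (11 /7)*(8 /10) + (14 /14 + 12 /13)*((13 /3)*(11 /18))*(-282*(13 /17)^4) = -12773201894 /26309115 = -485.50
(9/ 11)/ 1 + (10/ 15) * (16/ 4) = 115/ 33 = 3.48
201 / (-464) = -201 / 464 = -0.43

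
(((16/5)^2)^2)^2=4294967296/390625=10995.12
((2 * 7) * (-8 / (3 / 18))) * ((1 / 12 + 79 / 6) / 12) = -742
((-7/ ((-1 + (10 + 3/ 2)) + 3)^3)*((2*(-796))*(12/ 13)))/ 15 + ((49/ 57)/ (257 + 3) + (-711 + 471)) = -23308741103/ 97234020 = -239.72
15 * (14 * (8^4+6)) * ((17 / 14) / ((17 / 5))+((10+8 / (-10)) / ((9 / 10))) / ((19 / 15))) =7259460.53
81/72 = 9/8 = 1.12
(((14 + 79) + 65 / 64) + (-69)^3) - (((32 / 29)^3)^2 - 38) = -12500951176174503 / 38068692544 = -328378.79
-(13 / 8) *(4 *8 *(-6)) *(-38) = -11856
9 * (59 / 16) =531 / 16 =33.19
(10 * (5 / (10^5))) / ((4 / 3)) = 3 / 8000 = 0.00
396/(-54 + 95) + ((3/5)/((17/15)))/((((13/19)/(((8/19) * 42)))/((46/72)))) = 166728/9061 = 18.40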